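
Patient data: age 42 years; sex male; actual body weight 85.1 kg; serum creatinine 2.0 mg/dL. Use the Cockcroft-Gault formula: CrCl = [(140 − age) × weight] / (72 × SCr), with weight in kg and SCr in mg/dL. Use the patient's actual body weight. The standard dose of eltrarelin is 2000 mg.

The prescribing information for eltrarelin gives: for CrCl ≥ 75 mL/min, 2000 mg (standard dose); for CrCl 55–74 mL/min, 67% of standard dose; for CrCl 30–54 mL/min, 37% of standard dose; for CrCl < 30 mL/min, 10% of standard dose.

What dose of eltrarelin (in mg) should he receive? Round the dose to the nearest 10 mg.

1340 mg

CrCl = (140 − 42) × 85.1 / (72 × 2) = 8339.8 / 144.00 ≈ 57.9 mL/min
CrCl ≈ 58 mL/min → bracket 55–74 mL/min.
67% of 2000 mg = 1340 mg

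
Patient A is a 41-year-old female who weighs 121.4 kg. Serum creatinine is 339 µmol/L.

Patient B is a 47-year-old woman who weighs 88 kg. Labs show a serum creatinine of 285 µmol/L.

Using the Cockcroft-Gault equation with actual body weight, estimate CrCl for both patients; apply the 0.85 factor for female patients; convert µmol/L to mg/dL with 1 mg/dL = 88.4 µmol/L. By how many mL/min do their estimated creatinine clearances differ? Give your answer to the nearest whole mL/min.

7 mL/min

Patient A: SCr = 339 / 88.4 = 3.835 mg/dL
Patient A: CrCl = (140 − 41) × 121.4 / (72 × 3.835) × 0.85 = 12018.6 / 276.12 × 0.85 ≈ 37.0 mL/min
Patient B: SCr = 285 / 88.4 = 3.224 mg/dL
Patient B: CrCl = (140 − 47) × 88 / (72 × 3.224) × 0.85 = 8184.0 / 232.13 × 0.85 ≈ 30.0 mL/min
|37.0 − 30.0| = 7.0 mL/min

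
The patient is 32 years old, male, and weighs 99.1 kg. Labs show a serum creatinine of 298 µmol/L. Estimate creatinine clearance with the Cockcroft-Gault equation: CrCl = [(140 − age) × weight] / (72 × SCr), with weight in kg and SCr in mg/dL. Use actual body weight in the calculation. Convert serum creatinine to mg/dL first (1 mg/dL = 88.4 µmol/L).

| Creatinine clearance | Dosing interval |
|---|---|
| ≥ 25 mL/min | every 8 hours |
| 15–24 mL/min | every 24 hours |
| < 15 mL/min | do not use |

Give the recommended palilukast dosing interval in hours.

SCr = 298 / 88.4 = 3.371 mg/dL
CrCl = (140 − 32) × 99.1 / (72 × 3.371) = 10702.8 / 242.71 ≈ 44.1 mL/min
CrCl ≈ 44 mL/min → bracket ≥ 25 mL/min → every 8 hours.

every 8 hours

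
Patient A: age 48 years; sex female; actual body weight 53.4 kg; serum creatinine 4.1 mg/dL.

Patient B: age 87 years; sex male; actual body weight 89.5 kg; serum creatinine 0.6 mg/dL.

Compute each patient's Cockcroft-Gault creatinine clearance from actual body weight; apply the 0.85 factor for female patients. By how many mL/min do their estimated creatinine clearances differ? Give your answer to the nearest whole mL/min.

Patient A: CrCl = (140 − 48) × 53.4 / (72 × 4.1) × 0.85 = 4912.8 / 295.20 × 0.85 ≈ 14.1 mL/min
Patient B: CrCl = (140 − 87) × 89.5 / (72 × 0.6) = 4743.5 / 43.20 ≈ 109.8 mL/min
|14.1 − 109.8| = 95.7 mL/min

96 mL/min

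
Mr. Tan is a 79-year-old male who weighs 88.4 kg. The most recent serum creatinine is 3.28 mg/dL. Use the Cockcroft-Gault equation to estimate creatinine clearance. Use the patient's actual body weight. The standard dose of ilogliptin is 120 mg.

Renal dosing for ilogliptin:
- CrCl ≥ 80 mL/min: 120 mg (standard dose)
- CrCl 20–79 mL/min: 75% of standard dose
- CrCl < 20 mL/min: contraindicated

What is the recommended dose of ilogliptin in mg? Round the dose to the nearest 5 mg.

CrCl = (140 − 79) × 88.4 / (72 × 3.28) = 5392.4 / 236.16 ≈ 22.8 mL/min
CrCl ≈ 23 mL/min → bracket 20–79 mL/min.
75% of 120 mg = 90 mg

90 mg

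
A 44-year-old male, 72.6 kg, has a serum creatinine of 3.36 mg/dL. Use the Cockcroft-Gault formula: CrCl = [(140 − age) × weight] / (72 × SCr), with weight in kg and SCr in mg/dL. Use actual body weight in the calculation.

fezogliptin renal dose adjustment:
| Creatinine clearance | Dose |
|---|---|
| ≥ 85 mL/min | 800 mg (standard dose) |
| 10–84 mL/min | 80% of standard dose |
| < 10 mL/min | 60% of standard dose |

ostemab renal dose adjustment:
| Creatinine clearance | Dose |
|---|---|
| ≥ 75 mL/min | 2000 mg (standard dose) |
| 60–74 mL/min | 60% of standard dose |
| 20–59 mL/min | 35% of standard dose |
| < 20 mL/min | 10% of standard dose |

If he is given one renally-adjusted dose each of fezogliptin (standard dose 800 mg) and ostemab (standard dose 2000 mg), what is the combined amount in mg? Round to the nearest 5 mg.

CrCl = (140 − 44) × 72.6 / (72 × 3.36) = 6969.6 / 241.92 ≈ 28.8 mL/min
CrCl ≈ 29 mL/min.
fezogliptin: 10–84 mL/min → 80% of 800 mg = 640 mg.
ostemab: 20–59 mL/min → 35% of 2000 mg = 700 mg.
Total = 640 + 700 = 1340 mg.

1340 mg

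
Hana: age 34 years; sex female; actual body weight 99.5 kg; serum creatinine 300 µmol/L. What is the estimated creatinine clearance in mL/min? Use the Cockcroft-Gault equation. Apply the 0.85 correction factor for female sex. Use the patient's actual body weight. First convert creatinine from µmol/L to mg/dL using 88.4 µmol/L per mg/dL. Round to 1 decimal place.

36.7 mL/min

SCr = 300 / 88.4 = 3.394 mg/dL
CrCl = (140 − 34) × 99.5 / (72 × 3.394) × 0.85 = 10547.0 / 244.37 × 0.85 ≈ 36.7 mL/min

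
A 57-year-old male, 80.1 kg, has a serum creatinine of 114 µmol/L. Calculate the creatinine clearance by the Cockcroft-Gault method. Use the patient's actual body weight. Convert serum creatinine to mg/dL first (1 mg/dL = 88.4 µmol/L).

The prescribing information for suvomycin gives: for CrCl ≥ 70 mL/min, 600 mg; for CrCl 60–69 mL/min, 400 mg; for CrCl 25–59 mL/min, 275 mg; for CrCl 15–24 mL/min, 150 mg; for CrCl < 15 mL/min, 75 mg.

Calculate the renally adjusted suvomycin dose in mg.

SCr = 114 / 88.4 = 1.29 mg/dL
CrCl = (140 − 57) × 80.1 / (72 × 1.29) = 6648.3 / 92.88 ≈ 71.6 mL/min
CrCl ≈ 72 mL/min → bracket ≥ 70 mL/min.
Dose for this bracket: 600 mg.

600 mg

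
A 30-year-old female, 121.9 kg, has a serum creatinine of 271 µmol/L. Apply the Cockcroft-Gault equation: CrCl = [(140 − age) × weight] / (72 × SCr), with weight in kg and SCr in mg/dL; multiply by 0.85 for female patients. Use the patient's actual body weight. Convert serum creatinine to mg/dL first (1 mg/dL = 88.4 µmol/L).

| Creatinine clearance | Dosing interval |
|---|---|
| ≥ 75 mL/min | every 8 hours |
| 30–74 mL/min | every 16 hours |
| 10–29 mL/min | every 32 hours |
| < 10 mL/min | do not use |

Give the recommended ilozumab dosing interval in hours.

SCr = 271 / 88.4 = 3.066 mg/dL
CrCl = (140 − 30) × 121.9 / (72 × 3.066) × 0.85 = 13409.0 / 220.75 × 0.85 ≈ 51.6 mL/min
CrCl ≈ 52 mL/min → bracket 30–74 mL/min → every 16 hours.

every 16 hours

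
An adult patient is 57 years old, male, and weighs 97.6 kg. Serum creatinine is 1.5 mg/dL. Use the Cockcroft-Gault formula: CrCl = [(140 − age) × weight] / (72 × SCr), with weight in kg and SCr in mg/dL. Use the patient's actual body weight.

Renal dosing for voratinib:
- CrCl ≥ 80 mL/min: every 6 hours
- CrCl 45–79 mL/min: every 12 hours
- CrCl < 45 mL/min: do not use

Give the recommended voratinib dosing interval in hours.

every 12 hours

CrCl = (140 − 57) × 97.6 / (72 × 1.5) = 8100.8 / 108.00 ≈ 75.0 mL/min
CrCl ≈ 75 mL/min → bracket 45–79 mL/min → every 12 hours.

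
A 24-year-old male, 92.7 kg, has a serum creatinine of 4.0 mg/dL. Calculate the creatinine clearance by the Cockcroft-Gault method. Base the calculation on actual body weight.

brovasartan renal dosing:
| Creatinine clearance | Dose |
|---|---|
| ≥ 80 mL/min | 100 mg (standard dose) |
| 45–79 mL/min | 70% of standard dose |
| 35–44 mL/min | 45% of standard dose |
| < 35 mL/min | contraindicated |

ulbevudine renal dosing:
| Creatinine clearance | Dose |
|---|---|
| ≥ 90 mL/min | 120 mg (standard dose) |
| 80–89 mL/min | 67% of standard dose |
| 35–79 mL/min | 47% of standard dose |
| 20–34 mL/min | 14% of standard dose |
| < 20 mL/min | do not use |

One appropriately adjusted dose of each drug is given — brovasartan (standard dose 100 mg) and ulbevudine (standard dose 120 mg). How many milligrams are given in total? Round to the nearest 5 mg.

CrCl = (140 − 24) × 92.7 / (72 × 4) = 10753.2 / 288.00 ≈ 37.3 mL/min
CrCl ≈ 37 mL/min.
brovasartan: 35–44 mL/min → 45% of 100 mg = 45 mg.
ulbevudine: 35–79 mL/min → 47% of 120 mg = 56.4 mg.
Total = 45 + 56.4 = 101.4 mg.

100 mg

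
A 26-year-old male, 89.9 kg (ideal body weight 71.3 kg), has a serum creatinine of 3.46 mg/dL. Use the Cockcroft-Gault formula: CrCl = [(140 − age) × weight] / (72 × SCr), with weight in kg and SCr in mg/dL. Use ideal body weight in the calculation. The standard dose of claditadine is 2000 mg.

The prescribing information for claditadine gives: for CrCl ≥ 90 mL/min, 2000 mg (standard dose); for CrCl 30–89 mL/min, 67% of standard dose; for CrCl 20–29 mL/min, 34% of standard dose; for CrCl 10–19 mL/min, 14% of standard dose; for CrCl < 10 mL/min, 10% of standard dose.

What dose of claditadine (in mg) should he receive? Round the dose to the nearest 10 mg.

1340 mg

CrCl = (140 − 26) × 71.3 / (72 × 3.46) = 8128.2 / 249.12 ≈ 32.6 mL/min
CrCl ≈ 33 mL/min → bracket 30–89 mL/min.
67% of 2000 mg = 1340 mg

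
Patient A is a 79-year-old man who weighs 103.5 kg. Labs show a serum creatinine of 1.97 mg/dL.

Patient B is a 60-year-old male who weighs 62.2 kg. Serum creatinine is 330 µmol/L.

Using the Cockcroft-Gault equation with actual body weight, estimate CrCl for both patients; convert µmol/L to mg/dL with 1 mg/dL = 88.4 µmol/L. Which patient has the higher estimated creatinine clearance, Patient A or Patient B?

Patient A: CrCl = (140 − 79) × 103.5 / (72 × 1.97) = 6313.5 / 141.84 ≈ 44.5 mL/min
Patient B: SCr = 330 / 88.4 = 3.733 mg/dL
Patient B: CrCl = (140 − 60) × 62.2 / (72 × 3.733) = 4976.0 / 268.78 ≈ 18.5 mL/min
44.5 vs 18.5 mL/min → Patient A is higher.

Patient A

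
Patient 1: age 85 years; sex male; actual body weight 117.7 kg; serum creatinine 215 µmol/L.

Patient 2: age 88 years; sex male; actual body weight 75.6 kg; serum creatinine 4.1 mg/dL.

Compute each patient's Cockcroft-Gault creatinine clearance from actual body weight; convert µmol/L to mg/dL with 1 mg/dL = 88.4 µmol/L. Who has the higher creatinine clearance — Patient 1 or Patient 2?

Patient 1: SCr = 215 / 88.4 = 2.432 mg/dL
Patient 1: CrCl = (140 − 85) × 117.7 / (72 × 2.432) = 6473.5 / 175.10 ≈ 37.0 mL/min
Patient 2: CrCl = (140 − 88) × 75.6 / (72 × 4.1) = 3931.2 / 295.20 ≈ 13.3 mL/min
37.0 vs 13.3 mL/min → Patient 1 is higher.

Patient 1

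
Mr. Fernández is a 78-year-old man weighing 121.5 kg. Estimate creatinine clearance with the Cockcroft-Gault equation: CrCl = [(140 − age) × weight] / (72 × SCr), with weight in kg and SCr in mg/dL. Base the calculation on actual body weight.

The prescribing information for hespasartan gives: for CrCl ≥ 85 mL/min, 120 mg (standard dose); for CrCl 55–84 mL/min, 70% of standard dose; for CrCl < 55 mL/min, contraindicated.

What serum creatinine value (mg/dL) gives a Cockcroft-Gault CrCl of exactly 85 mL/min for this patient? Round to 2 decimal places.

Standard dose requires CrCl ≥ 85 mL/min.
Set (140 − 78) × 121.5 / (72 × SCr) = 85
SCr = (140 − 78) × 121.5 / (72 × 85) = 1.231 mg/dL

1.23 mg/dL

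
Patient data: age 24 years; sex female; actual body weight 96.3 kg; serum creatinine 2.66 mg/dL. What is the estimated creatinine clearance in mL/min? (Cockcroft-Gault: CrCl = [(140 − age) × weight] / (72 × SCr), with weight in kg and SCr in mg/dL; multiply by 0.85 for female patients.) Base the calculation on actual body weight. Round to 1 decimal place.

CrCl = (140 − 24) × 96.3 / (72 × 2.66) × 0.85 = 11170.8 / 191.52 × 0.85 ≈ 49.6 mL/min

49.6 mL/min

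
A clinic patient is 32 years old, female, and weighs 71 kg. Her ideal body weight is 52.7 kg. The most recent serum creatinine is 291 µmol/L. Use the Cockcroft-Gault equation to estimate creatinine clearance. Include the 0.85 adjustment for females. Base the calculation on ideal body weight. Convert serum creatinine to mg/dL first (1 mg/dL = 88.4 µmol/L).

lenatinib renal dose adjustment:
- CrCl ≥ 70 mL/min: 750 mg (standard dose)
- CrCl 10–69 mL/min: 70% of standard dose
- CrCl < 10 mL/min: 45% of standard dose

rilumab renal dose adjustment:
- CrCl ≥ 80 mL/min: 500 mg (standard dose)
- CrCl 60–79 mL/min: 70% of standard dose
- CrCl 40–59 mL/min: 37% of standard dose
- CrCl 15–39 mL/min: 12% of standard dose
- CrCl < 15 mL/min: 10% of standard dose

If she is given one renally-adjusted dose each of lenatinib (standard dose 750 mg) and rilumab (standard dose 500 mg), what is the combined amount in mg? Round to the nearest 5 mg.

SCr = 291 / 88.4 = 3.292 mg/dL
CrCl = (140 − 32) × 52.7 / (72 × 3.292) × 0.85 = 5691.6 / 237.02 × 0.85 ≈ 20.4 mL/min
CrCl ≈ 20 mL/min.
lenatinib: 10–69 mL/min → 70% of 750 mg = 525 mg.
rilumab: 15–39 mL/min → 12% of 500 mg = 60 mg.
Total = 525 + 60 = 585 mg.

585 mg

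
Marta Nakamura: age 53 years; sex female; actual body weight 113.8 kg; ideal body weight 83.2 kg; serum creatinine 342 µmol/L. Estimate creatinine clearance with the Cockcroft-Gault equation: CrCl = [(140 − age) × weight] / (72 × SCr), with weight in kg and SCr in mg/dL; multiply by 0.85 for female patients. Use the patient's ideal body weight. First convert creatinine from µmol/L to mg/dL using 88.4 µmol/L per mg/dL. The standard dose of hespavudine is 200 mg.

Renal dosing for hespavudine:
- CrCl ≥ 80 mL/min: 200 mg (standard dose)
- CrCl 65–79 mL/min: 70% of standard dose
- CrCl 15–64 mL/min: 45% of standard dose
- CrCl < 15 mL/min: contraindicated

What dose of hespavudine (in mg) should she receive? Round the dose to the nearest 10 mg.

SCr = 342 / 88.4 = 3.869 mg/dL
CrCl = (140 − 53) × 83.2 / (72 × 3.869) × 0.85 = 7238.4 / 278.57 × 0.85 ≈ 22.1 mL/min
CrCl ≈ 22 mL/min → bracket 15–64 mL/min.
45% of 200 mg = 90 mg

90 mg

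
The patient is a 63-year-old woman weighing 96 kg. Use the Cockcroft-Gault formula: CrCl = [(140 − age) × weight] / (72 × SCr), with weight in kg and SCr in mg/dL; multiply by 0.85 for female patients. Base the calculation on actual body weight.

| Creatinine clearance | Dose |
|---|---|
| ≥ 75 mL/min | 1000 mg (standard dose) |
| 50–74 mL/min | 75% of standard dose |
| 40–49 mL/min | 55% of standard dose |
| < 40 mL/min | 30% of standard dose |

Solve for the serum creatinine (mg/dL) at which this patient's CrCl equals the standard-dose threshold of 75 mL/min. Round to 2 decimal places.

1.16 mg/dL

Standard dose requires CrCl ≥ 75 mL/min.
Set (140 − 63) × 96 × 0.85 / (72 × SCr) = 75
SCr = (140 − 63) × 96 × 0.85 / (72 × 75) = 1.164 mg/dL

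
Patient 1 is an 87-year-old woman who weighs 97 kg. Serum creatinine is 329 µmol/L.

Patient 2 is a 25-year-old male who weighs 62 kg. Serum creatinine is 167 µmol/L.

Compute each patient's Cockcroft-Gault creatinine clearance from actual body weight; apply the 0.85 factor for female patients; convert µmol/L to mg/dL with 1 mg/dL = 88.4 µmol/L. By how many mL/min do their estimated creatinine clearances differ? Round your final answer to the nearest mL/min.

Patient 1: SCr = 329 / 88.4 = 3.722 mg/dL
Patient 1: CrCl = (140 − 87) × 97 / (72 × 3.722) × 0.85 = 5141.0 / 267.98 × 0.85 ≈ 16.3 mL/min
Patient 2: SCr = 167 / 88.4 = 1.889 mg/dL
Patient 2: CrCl = (140 − 25) × 62 / (72 × 1.889) = 7130.0 / 136.01 ≈ 52.4 mL/min
|16.3 − 52.4| = 36.1 mL/min

36 mL/min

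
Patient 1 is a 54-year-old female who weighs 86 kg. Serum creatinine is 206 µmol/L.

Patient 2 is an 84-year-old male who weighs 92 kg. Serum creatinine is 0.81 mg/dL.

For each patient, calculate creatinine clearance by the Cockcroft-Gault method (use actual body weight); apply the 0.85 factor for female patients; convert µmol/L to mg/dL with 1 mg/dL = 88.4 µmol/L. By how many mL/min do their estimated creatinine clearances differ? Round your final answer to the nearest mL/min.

51 mL/min

Patient 1: SCr = 206 / 88.4 = 2.33 mg/dL
Patient 1: CrCl = (140 − 54) × 86 / (72 × 2.33) × 0.85 = 7396.0 / 167.76 × 0.85 ≈ 37.5 mL/min
Patient 2: CrCl = (140 − 84) × 92 / (72 × 0.81) = 5152.0 / 58.32 ≈ 88.3 mL/min
|37.5 − 88.3| = 50.8 mL/min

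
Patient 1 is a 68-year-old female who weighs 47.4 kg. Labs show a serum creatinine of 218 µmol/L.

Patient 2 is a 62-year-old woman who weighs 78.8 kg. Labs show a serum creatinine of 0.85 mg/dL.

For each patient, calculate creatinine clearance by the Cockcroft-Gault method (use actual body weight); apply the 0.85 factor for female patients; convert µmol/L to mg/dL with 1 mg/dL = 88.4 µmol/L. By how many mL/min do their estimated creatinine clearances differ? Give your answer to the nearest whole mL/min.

Patient 1: SCr = 218 / 88.4 = 2.466 mg/dL
Patient 1: CrCl = (140 − 68) × 47.4 / (72 × 2.466) × 0.85 = 3412.8 / 177.55 × 0.85 ≈ 16.3 mL/min
Patient 2: CrCl = (140 − 62) × 78.8 / (72 × 0.85) × 0.85 = 6146.4 / 61.20 × 0.85 ≈ 85.4 mL/min
|16.3 − 85.4| = 69.1 mL/min

69 mL/min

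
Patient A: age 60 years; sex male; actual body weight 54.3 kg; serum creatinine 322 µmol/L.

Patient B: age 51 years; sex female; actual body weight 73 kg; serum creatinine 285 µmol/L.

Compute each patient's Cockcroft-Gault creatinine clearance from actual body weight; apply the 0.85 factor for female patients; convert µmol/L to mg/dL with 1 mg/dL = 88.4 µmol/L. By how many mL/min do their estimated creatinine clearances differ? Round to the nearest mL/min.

7 mL/min

Patient A: SCr = 322 / 88.4 = 3.643 mg/dL
Patient A: CrCl = (140 − 60) × 54.3 / (72 × 3.643) = 4344.0 / 262.30 ≈ 16.6 mL/min
Patient B: SCr = 285 / 88.4 = 3.224 mg/dL
Patient B: CrCl = (140 − 51) × 73 / (72 × 3.224) × 0.85 = 6497.0 / 232.13 × 0.85 ≈ 23.8 mL/min
|16.6 − 23.8| = 7.2 mL/min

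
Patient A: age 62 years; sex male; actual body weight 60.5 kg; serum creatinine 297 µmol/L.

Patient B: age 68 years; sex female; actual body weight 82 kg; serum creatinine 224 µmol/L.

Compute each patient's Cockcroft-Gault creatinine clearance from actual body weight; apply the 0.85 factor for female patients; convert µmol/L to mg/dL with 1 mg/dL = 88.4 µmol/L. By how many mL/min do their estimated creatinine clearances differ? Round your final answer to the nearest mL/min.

8 mL/min

Patient A: SCr = 297 / 88.4 = 3.36 mg/dL
Patient A: CrCl = (140 − 62) × 60.5 / (72 × 3.36) = 4719.0 / 241.92 ≈ 19.5 mL/min
Patient B: SCr = 224 / 88.4 = 2.534 mg/dL
Patient B: CrCl = (140 − 68) × 82 / (72 × 2.534) × 0.85 = 5904.0 / 182.45 × 0.85 ≈ 27.5 mL/min
|19.5 − 27.5| = 8.0 mL/min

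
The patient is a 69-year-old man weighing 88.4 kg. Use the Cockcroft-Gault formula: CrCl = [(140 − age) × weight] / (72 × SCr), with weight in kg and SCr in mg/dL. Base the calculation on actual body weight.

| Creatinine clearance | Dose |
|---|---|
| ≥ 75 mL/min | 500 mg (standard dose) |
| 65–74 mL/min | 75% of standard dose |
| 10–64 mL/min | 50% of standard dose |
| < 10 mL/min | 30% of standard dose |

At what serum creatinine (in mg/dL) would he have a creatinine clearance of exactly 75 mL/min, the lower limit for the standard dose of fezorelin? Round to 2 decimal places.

Standard dose requires CrCl ≥ 75 mL/min.
Set (140 − 69) × 88.4 / (72 × SCr) = 75
SCr = (140 − 69) × 88.4 / (72 × 75) = 1.162 mg/dL

1.16 mg/dL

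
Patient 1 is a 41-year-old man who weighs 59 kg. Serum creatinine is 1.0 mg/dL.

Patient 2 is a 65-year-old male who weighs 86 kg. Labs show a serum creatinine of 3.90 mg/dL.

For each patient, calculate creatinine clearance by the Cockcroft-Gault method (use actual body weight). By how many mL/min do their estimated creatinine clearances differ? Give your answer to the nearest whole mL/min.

Patient 1: CrCl = (140 − 41) × 59 / (72 × 1) = 5841.0 / 72.00 ≈ 81.1 mL/min
Patient 2: CrCl = (140 − 65) × 86 / (72 × 3.9) = 6450.0 / 280.80 ≈ 23.0 mL/min
|81.1 − 23.0| = 58.1 mL/min

58 mL/min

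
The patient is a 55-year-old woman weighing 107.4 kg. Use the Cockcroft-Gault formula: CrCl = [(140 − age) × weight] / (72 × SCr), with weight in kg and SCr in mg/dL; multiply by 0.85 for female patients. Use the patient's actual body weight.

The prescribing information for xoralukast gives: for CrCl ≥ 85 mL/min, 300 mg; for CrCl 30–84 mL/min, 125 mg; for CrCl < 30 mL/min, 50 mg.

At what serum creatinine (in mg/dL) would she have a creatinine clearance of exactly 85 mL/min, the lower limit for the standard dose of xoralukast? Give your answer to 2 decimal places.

Standard dose requires CrCl ≥ 85 mL/min.
Set (140 − 55) × 107.4 × 0.85 / (72 × SCr) = 85
SCr = (140 − 55) × 107.4 × 0.85 / (72 × 85) = 1.268 mg/dL

1.27 mg/dL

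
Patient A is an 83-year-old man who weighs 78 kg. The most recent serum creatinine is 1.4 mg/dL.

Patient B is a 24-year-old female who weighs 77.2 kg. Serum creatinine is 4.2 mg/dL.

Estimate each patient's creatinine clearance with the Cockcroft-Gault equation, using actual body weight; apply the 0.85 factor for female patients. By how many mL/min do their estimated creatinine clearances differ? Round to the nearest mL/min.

Patient A: CrCl = (140 − 83) × 78 / (72 × 1.4) = 4446.0 / 100.80 ≈ 44.1 mL/min
Patient B: CrCl = (140 − 24) × 77.2 / (72 × 4.2) × 0.85 = 8955.2 / 302.40 × 0.85 ≈ 25.2 mL/min
|44.1 − 25.2| = 18.9 mL/min

19 mL/min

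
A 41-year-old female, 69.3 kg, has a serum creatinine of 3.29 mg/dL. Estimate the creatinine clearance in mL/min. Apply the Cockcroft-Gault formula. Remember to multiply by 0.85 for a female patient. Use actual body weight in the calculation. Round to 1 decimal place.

24.6 mL/min

CrCl = (140 − 41) × 69.3 / (72 × 3.29) × 0.85 = 6860.7 / 236.88 × 0.85 ≈ 24.6 mL/min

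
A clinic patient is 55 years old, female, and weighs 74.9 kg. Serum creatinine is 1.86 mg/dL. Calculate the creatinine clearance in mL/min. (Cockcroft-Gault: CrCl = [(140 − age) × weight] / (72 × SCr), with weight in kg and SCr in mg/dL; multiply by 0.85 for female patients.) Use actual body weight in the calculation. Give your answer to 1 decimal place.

CrCl = (140 − 55) × 74.9 / (72 × 1.86) × 0.85 = 6366.5 / 133.92 × 0.85 ≈ 40.4 mL/min

40.4 mL/min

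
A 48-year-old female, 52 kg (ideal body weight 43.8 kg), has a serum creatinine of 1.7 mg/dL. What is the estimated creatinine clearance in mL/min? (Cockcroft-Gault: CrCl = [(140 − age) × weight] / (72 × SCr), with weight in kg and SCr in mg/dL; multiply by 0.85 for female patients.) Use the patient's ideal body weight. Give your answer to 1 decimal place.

28.0 mL/min

CrCl = (140 − 48) × 43.8 / (72 × 1.7) × 0.85 = 4029.6 / 122.40 × 0.85 ≈ 28.0 mL/min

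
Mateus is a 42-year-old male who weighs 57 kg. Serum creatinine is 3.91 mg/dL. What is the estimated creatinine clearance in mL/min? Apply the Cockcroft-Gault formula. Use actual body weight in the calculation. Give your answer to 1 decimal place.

CrCl = (140 − 42) × 57 / (72 × 3.91) = 5586.0 / 281.52 ≈ 19.8 mL/min

19.8 mL/min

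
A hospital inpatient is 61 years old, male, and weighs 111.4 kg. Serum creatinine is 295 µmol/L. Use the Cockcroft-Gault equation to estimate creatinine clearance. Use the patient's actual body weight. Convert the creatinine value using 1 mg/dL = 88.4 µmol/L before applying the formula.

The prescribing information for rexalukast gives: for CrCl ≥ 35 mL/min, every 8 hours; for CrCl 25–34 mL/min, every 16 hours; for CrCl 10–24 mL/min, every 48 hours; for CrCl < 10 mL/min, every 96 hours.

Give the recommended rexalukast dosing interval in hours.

every 8 hours

SCr = 295 / 88.4 = 3.337 mg/dL
CrCl = (140 − 61) × 111.4 / (72 × 3.337) = 8800.6 / 240.26 ≈ 36.6 mL/min
CrCl ≈ 37 mL/min → bracket ≥ 35 mL/min → every 8 hours.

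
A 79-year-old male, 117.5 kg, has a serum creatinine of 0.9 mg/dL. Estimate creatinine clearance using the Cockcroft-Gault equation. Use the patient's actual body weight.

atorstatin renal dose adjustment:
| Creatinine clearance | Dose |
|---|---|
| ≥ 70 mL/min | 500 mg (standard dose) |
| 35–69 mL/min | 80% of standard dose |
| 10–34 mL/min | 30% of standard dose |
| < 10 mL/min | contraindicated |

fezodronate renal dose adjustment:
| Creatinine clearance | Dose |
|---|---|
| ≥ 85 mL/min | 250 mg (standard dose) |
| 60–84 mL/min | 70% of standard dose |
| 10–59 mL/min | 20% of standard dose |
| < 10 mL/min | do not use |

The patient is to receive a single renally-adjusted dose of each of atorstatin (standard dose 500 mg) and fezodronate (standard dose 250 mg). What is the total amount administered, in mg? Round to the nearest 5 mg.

750 mg

CrCl = (140 − 79) × 117.5 / (72 × 0.9) = 7167.5 / 64.80 ≈ 110.6 mL/min
CrCl ≈ 111 mL/min.
atorstatin: ≥ 70 mL/min → 100% of 500 mg = 500 mg.
fezodronate: ≥ 85 mL/min → 100% of 250 mg = 250 mg.
Total = 500 + 250 = 750 mg.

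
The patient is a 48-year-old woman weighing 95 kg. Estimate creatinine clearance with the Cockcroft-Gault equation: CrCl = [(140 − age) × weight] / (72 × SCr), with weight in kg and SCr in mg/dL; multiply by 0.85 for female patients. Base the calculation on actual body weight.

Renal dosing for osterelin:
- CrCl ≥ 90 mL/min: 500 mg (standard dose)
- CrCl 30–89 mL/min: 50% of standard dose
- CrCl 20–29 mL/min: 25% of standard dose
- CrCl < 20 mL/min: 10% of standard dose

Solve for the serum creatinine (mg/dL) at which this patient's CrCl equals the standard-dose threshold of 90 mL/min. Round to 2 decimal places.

Standard dose requires CrCl ≥ 90 mL/min.
Set (140 − 48) × 95 × 0.85 / (72 × SCr) = 90
SCr = (140 − 48) × 95 × 0.85 / (72 × 90) = 1.146 mg/dL

1.15 mg/dL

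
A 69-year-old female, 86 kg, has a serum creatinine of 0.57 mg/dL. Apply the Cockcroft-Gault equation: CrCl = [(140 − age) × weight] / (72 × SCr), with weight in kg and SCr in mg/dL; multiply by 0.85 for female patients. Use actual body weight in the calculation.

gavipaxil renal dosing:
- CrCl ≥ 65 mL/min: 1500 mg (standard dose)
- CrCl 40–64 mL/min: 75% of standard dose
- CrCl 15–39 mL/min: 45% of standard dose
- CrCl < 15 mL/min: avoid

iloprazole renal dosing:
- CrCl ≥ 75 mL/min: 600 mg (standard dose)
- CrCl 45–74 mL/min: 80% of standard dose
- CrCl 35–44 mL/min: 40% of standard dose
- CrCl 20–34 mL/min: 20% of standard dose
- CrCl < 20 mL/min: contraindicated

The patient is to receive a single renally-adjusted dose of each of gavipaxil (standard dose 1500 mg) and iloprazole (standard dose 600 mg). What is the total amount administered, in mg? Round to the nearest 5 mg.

CrCl = (140 − 69) × 86 / (72 × 0.57) × 0.85 = 6106.0 / 41.04 × 0.85 ≈ 126.5 mL/min
CrCl ≈ 126 mL/min.
gavipaxil: ≥ 65 mL/min → 100% of 1500 mg = 1500 mg.
iloprazole: ≥ 75 mL/min → 100% of 600 mg = 600 mg.
Total = 1500 + 600 = 2100 mg.

2100 mg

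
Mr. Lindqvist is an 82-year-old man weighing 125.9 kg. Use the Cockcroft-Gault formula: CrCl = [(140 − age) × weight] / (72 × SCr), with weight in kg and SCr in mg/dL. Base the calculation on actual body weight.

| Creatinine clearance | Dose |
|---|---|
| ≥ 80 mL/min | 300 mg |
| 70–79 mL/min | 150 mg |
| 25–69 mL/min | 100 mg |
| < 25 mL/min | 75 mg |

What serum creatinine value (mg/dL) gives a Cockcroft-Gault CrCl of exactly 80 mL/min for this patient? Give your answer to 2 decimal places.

1.27 mg/dL

Standard dose requires CrCl ≥ 80 mL/min.
Set (140 − 82) × 125.9 / (72 × SCr) = 80
SCr = (140 − 82) × 125.9 / (72 × 80) = 1.268 mg/dL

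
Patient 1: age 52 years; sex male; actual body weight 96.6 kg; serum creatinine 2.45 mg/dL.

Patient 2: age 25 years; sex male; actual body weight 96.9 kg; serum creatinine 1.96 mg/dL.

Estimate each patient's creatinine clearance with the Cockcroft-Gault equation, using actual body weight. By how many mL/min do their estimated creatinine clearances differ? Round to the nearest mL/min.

31 mL/min

Patient 1: CrCl = (140 − 52) × 96.6 / (72 × 2.45) = 8500.8 / 176.40 ≈ 48.2 mL/min
Patient 2: CrCl = (140 − 25) × 96.9 / (72 × 1.96) = 11143.5 / 141.12 ≈ 79.0 mL/min
|48.2 − 79.0| = 30.8 mL/min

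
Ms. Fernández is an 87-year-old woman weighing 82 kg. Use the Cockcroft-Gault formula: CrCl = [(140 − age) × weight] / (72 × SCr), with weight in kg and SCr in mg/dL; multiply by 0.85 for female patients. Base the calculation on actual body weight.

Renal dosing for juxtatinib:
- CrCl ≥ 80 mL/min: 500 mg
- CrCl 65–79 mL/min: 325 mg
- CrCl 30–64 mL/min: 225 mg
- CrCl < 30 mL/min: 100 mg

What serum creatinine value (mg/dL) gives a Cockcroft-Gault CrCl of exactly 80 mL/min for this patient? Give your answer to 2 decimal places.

0.64 mg/dL

Standard dose requires CrCl ≥ 80 mL/min.
Set (140 − 87) × 82 × 0.85 / (72 × SCr) = 80
SCr = (140 − 87) × 82 × 0.85 / (72 × 80) = 0.641 mg/dL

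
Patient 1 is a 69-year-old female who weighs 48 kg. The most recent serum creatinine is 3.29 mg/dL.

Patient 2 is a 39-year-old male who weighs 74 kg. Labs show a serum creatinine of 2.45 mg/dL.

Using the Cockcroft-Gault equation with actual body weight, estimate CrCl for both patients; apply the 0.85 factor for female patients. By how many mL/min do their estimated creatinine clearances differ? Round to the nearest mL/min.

Patient 1: CrCl = (140 − 69) × 48 / (72 × 3.29) × 0.85 = 3408.0 / 236.88 × 0.85 ≈ 12.2 mL/min
Patient 2: CrCl = (140 − 39) × 74 / (72 × 2.45) = 7474.0 / 176.40 ≈ 42.4 mL/min
|12.2 − 42.4| = 30.2 mL/min

30 mL/min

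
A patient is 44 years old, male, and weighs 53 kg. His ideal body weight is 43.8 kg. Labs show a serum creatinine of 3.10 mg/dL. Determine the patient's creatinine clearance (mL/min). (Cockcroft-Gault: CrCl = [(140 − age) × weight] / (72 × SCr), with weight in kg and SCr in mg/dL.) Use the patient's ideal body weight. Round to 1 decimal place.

18.8 mL/min

CrCl = (140 − 44) × 43.8 / (72 × 3.1) = 4204.8 / 223.20 ≈ 18.8 mL/min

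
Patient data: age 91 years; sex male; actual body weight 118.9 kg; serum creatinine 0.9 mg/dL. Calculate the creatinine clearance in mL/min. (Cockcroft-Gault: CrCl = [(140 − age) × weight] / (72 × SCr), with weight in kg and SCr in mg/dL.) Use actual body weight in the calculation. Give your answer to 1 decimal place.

CrCl = (140 − 91) × 118.9 / (72 × 0.9) = 5826.1 / 64.80 ≈ 89.9 mL/min

89.9 mL/min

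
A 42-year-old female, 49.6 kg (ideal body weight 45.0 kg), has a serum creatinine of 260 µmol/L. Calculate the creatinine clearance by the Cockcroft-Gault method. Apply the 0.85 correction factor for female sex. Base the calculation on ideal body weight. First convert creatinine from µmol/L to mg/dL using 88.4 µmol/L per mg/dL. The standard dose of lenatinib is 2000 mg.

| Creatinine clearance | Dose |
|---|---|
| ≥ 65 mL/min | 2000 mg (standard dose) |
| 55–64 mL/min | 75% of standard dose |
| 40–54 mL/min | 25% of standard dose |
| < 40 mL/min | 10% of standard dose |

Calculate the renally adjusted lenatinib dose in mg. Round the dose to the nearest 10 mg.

SCr = 260 / 88.4 = 2.941 mg/dL
CrCl = (140 − 42) × 45 / (72 × 2.941) × 0.85 = 4410.0 / 211.75 × 0.85 ≈ 17.7 mL/min
CrCl ≈ 18 mL/min → bracket < 40 mL/min.
10% of 2000 mg = 200 mg

200 mg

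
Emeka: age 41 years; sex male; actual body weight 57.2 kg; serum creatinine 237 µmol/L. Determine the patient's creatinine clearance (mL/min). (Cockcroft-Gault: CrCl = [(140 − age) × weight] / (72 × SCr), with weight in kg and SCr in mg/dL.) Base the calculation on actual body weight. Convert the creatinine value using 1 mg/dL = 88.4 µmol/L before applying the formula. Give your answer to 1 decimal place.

SCr = 237 / 88.4 = 2.681 mg/dL
CrCl = (140 − 41) × 57.2 / (72 × 2.681) = 5662.8 / 193.03 ≈ 29.3 mL/min

29.3 mL/min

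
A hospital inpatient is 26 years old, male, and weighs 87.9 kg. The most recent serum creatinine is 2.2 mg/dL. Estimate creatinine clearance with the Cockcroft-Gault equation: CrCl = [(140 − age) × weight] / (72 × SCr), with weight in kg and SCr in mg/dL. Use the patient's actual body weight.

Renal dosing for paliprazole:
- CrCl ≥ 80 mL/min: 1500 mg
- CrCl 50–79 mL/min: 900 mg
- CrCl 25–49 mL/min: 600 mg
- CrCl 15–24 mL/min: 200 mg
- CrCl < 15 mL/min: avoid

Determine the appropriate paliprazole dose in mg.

CrCl = (140 − 26) × 87.9 / (72 × 2.2) = 10020.6 / 158.40 ≈ 63.3 mL/min
CrCl ≈ 63 mL/min → bracket 50–79 mL/min.
Dose for this bracket: 900 mg.

900 mg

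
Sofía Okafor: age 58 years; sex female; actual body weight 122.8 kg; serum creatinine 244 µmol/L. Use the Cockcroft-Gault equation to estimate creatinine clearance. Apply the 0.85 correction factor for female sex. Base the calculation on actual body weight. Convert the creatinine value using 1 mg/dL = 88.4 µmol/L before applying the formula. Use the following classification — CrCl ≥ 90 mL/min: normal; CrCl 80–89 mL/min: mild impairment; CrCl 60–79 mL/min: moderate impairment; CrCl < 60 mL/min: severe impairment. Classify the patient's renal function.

SCr = 244 / 88.4 = 2.76 mg/dL
CrCl = (140 − 58) × 122.8 / (72 × 2.76) × 0.85 = 10069.6 / 198.72 × 0.85 ≈ 43.1 mL/min
43 mL/min falls in the 'severe impairment' range.

severe impairment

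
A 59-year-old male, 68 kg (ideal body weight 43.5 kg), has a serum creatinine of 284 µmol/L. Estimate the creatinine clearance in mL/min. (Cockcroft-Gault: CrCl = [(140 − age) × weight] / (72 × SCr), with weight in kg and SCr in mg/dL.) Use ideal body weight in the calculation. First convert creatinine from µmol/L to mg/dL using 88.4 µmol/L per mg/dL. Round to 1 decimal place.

15.2 mL/min

SCr = 284 / 88.4 = 3.213 mg/dL
CrCl = (140 − 59) × 43.5 / (72 × 3.213) = 3523.5 / 231.34 ≈ 15.2 mL/min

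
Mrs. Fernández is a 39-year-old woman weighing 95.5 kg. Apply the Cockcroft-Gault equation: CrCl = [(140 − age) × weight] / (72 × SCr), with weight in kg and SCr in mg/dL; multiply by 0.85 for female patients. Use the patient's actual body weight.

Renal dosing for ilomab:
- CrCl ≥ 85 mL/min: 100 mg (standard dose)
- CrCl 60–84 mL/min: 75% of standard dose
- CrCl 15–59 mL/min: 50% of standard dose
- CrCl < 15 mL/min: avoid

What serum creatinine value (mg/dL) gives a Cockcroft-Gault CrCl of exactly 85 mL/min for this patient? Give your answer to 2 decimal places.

1.34 mg/dL

Standard dose requires CrCl ≥ 85 mL/min.
Set (140 − 39) × 95.5 × 0.85 / (72 × SCr) = 85
SCr = (140 − 39) × 95.5 × 0.85 / (72 × 85) = 1.340 mg/dL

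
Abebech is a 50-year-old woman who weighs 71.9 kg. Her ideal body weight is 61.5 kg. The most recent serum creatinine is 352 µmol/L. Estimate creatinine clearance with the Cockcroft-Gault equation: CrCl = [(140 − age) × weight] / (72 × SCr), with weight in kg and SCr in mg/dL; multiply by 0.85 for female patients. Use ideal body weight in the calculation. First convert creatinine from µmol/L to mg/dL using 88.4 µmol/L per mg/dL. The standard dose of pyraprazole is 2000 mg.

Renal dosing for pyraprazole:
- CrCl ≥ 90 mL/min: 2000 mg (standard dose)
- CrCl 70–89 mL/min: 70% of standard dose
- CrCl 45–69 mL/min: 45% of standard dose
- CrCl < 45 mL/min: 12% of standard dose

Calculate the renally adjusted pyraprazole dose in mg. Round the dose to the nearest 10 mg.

SCr = 352 / 88.4 = 3.982 mg/dL
CrCl = (140 − 50) × 61.5 / (72 × 3.982) × 0.85 = 5535.0 / 286.70 × 0.85 ≈ 16.4 mL/min
CrCl ≈ 16 mL/min → bracket < 45 mL/min.
12% of 2000 mg = 240 mg

240 mg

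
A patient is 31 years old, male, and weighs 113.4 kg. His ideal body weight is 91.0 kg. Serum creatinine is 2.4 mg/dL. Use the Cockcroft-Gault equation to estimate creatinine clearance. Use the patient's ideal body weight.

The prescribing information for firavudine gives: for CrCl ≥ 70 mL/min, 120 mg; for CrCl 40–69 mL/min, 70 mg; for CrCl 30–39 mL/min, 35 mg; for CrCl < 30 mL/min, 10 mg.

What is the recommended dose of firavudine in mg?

CrCl = (140 − 31) × 91 / (72 × 2.4) = 9919.0 / 172.80 ≈ 57.4 mL/min
CrCl ≈ 57 mL/min → bracket 40–69 mL/min.
Dose for this bracket: 70 mg.

70 mg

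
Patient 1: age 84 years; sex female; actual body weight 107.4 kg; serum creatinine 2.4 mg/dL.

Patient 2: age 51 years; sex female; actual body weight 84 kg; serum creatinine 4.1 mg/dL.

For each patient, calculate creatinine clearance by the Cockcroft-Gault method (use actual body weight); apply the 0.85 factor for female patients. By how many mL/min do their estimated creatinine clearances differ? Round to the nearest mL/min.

8 mL/min

Patient 1: CrCl = (140 − 84) × 107.4 / (72 × 2.4) × 0.85 = 6014.4 / 172.80 × 0.85 ≈ 29.6 mL/min
Patient 2: CrCl = (140 − 51) × 84 / (72 × 4.1) × 0.85 = 7476.0 / 295.20 × 0.85 ≈ 21.5 mL/min
|29.6 − 21.5| = 8.1 mL/min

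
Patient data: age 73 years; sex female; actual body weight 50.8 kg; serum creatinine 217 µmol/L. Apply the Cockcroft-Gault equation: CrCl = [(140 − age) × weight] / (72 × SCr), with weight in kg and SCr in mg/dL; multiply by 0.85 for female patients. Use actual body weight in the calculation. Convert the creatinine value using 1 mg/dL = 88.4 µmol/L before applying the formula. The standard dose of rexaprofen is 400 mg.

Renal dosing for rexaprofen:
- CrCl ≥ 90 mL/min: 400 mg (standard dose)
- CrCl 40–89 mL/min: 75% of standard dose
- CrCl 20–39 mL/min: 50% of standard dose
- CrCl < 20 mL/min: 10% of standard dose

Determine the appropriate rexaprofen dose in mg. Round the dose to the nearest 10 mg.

SCr = 217 / 88.4 = 2.455 mg/dL
CrCl = (140 − 73) × 50.8 / (72 × 2.455) × 0.85 = 3403.6 / 176.76 × 0.85 ≈ 16.4 mL/min
CrCl ≈ 16 mL/min → bracket < 20 mL/min.
10% of 400 mg = 40 mg

40 mg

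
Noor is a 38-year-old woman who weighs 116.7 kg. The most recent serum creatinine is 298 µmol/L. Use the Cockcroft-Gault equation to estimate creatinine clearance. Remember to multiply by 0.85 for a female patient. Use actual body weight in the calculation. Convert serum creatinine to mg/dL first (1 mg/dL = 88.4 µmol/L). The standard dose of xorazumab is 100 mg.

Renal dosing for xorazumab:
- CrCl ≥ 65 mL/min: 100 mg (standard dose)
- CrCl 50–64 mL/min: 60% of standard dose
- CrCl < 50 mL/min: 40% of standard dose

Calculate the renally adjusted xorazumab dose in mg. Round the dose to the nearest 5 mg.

40 mg

SCr = 298 / 88.4 = 3.371 mg/dL
CrCl = (140 − 38) × 116.7 / (72 × 3.371) × 0.85 = 11903.4 / 242.71 × 0.85 ≈ 41.7 mL/min
CrCl ≈ 42 mL/min → bracket < 50 mL/min.
40% of 100 mg = 40 mg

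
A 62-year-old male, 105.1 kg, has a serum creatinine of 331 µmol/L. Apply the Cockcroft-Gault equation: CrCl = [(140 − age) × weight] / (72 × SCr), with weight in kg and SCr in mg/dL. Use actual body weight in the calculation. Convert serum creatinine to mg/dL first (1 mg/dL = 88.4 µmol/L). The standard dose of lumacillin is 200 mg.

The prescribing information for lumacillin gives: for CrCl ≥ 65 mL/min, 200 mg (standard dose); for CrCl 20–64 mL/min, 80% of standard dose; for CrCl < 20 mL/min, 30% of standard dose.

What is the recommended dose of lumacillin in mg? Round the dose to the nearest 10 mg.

SCr = 331 / 88.4 = 3.744 mg/dL
CrCl = (140 − 62) × 105.1 / (72 × 3.744) = 8197.8 / 269.57 ≈ 30.4 mL/min
CrCl ≈ 30 mL/min → bracket 20–64 mL/min.
80% of 200 mg = 160 mg

160 mg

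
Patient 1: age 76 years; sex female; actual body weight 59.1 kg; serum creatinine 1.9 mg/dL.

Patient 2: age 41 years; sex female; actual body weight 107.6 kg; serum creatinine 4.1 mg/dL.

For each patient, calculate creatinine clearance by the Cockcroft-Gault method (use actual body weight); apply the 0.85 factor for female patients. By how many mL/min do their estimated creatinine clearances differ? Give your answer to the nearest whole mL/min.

Patient 1: CrCl = (140 − 76) × 59.1 / (72 × 1.9) × 0.85 = 3782.4 / 136.80 × 0.85 ≈ 23.5 mL/min
Patient 2: CrCl = (140 − 41) × 107.6 / (72 × 4.1) × 0.85 = 10652.4 / 295.20 × 0.85 ≈ 30.7 mL/min
|23.5 − 30.7| = 7.2 mL/min

7 mL/min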